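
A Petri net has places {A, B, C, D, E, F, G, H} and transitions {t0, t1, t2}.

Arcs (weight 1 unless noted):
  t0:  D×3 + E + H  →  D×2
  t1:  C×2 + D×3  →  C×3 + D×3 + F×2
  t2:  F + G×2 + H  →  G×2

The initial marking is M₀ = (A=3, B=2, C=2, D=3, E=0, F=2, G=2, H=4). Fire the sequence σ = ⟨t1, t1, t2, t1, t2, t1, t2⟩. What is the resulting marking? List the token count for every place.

step 1: fire t1:  (A=3, B=2, C=2, D=3, E=0, F=2, G=2, H=4) → (A=3, B=2, C=3, D=3, E=0, F=4, G=2, H=4)
step 2: fire t1:  (A=3, B=2, C=3, D=3, E=0, F=4, G=2, H=4) → (A=3, B=2, C=4, D=3, E=0, F=6, G=2, H=4)
step 3: fire t2:  (A=3, B=2, C=4, D=3, E=0, F=6, G=2, H=4) → (A=3, B=2, C=4, D=3, E=0, F=5, G=2, H=3)
step 4: fire t1:  (A=3, B=2, C=4, D=3, E=0, F=5, G=2, H=3) → (A=3, B=2, C=5, D=3, E=0, F=7, G=2, H=3)
step 5: fire t2:  (A=3, B=2, C=5, D=3, E=0, F=7, G=2, H=3) → (A=3, B=2, C=5, D=3, E=0, F=6, G=2, H=2)
step 6: fire t1:  (A=3, B=2, C=5, D=3, E=0, F=6, G=2, H=2) → (A=3, B=2, C=6, D=3, E=0, F=8, G=2, H=2)
step 7: fire t2:  (A=3, B=2, C=6, D=3, E=0, F=8, G=2, H=2) → (A=3, B=2, C=6, D=3, E=0, F=7, G=2, H=1)

(A=3, B=2, C=6, D=3, E=0, F=7, G=2, H=1)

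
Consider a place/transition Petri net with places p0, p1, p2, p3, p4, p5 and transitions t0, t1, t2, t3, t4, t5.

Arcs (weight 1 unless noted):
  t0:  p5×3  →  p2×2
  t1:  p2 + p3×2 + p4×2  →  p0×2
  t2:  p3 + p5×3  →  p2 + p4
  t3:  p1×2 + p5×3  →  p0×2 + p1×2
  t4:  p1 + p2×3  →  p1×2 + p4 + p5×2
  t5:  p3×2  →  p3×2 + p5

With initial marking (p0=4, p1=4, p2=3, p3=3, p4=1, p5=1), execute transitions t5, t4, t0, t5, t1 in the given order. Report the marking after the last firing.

step 1: fire t5:  (p0=4, p1=4, p2=3, p3=3, p4=1, p5=1) → (p0=4, p1=4, p2=3, p3=3, p4=1, p5=2)
step 2: fire t4:  (p0=4, p1=4, p2=3, p3=3, p4=1, p5=2) → (p0=4, p1=5, p2=0, p3=3, p4=2, p5=4)
step 3: fire t0:  (p0=4, p1=5, p2=0, p3=3, p4=2, p5=4) → (p0=4, p1=5, p2=2, p3=3, p4=2, p5=1)
step 4: fire t5:  (p0=4, p1=5, p2=2, p3=3, p4=2, p5=1) → (p0=4, p1=5, p2=2, p3=3, p4=2, p5=2)
step 5: fire t1:  (p0=4, p1=5, p2=2, p3=3, p4=2, p5=2) → (p0=6, p1=5, p2=1, p3=1, p4=0, p5=2)

(p0=6, p1=5, p2=1, p3=1, p4=0, p5=2)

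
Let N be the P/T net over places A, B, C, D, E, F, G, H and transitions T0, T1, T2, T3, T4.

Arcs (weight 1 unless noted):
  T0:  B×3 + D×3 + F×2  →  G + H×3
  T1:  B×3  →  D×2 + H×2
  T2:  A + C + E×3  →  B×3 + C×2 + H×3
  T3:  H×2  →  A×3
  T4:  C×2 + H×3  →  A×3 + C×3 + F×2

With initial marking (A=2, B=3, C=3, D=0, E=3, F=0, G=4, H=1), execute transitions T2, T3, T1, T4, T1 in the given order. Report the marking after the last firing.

(A=7, B=0, C=5, D=4, E=0, F=2, G=4, H=3)

step 1: fire T2:  (A=2, B=3, C=3, D=0, E=3, F=0, G=4, H=1) → (A=1, B=6, C=4, D=0, E=0, F=0, G=4, H=4)
step 2: fire T3:  (A=1, B=6, C=4, D=0, E=0, F=0, G=4, H=4) → (A=4, B=6, C=4, D=0, E=0, F=0, G=4, H=2)
step 3: fire T1:  (A=4, B=6, C=4, D=0, E=0, F=0, G=4, H=2) → (A=4, B=3, C=4, D=2, E=0, F=0, G=4, H=4)
step 4: fire T4:  (A=4, B=3, C=4, D=2, E=0, F=0, G=4, H=4) → (A=7, B=3, C=5, D=2, E=0, F=2, G=4, H=1)
step 5: fire T1:  (A=7, B=3, C=5, D=2, E=0, F=2, G=4, H=1) → (A=7, B=0, C=5, D=4, E=0, F=2, G=4, H=3)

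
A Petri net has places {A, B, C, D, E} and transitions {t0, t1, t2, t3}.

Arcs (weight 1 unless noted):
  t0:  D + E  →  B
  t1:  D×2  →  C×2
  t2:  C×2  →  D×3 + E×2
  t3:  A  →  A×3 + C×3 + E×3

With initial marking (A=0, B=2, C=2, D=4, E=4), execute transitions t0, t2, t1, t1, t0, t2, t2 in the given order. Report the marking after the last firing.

step 1: fire t0:  (A=0, B=2, C=2, D=4, E=4) → (A=0, B=3, C=2, D=3, E=3)
step 2: fire t2:  (A=0, B=3, C=2, D=3, E=3) → (A=0, B=3, C=0, D=6, E=5)
step 3: fire t1:  (A=0, B=3, C=0, D=6, E=5) → (A=0, B=3, C=2, D=4, E=5)
step 4: fire t1:  (A=0, B=3, C=2, D=4, E=5) → (A=0, B=3, C=4, D=2, E=5)
step 5: fire t0:  (A=0, B=3, C=4, D=2, E=5) → (A=0, B=4, C=4, D=1, E=4)
step 6: fire t2:  (A=0, B=4, C=4, D=1, E=4) → (A=0, B=4, C=2, D=4, E=6)
step 7: fire t2:  (A=0, B=4, C=2, D=4, E=6) → (A=0, B=4, C=0, D=7, E=8)

(A=0, B=4, C=0, D=7, E=8)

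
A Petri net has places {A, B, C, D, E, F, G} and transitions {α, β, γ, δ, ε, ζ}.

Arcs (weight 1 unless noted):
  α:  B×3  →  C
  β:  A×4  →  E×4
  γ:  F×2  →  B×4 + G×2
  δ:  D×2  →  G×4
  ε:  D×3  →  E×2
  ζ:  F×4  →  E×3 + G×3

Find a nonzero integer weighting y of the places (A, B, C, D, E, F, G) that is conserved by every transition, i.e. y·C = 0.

y = (A:3, B:1, C:3, D:2, E:3, F:3, G:1)

Incidence matrix C (rows=places, cols=transitions):
        α    β    γ    δ    ε    ζ
    A   0   -4    0    0    0    0
    B  -3    0    4    0    0    0
    C   1    0    0    0    0    0
    D   0    0    0   -2   -3    0
    E   0    4    0    0    2    3
    F   0    0   -2    0    0   -4
    G   0    0    2    4    0    3

Candidate y = [3, 1, 3, 2, 3, 3, 1]; check y·C column-wise:
  col α: 3·0 + 1·-3 + 3·1 + 2·0 + 3·0 + 3·0 + 1·0 = 0
  col β: 3·-4 + 1·0 + 3·0 + 2·0 + 3·4 + 3·0 + 1·0 = 0
  col γ: 3·0 + 1·4 + 3·0 + 2·0 + 3·0 + 3·-2 + 1·2 = 0
  col δ: 3·0 + 1·0 + 3·0 + 2·-2 + 3·0 + 3·0 + 1·4 = 0
  col ε: 3·0 + 1·0 + 3·0 + 2·-3 + 3·2 + 3·0 + 1·0 = 0
  col ζ: 3·0 + 1·0 + 3·0 + 2·0 + 3·3 + 3·-4 + 1·3 = 0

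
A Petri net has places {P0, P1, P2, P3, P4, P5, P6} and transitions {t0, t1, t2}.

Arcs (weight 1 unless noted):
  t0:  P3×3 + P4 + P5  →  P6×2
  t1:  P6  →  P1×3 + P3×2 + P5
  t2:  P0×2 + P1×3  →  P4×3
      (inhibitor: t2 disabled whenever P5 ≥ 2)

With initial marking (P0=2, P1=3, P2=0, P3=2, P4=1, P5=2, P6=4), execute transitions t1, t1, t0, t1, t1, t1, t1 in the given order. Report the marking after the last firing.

step 1: fire t1:  (P0=2, P1=3, P2=0, P3=2, P4=1, P5=2, P6=4) → (P0=2, P1=6, P2=0, P3=4, P4=1, P5=3, P6=3)
step 2: fire t1:  (P0=2, P1=6, P2=0, P3=4, P4=1, P5=3, P6=3) → (P0=2, P1=9, P2=0, P3=6, P4=1, P5=4, P6=2)
step 3: fire t0:  (P0=2, P1=9, P2=0, P3=6, P4=1, P5=4, P6=2) → (P0=2, P1=9, P2=0, P3=3, P4=0, P5=3, P6=4)
step 4: fire t1:  (P0=2, P1=9, P2=0, P3=3, P4=0, P5=3, P6=4) → (P0=2, P1=12, P2=0, P3=5, P4=0, P5=4, P6=3)
step 5: fire t1:  (P0=2, P1=12, P2=0, P3=5, P4=0, P5=4, P6=3) → (P0=2, P1=15, P2=0, P3=7, P4=0, P5=5, P6=2)
step 6: fire t1:  (P0=2, P1=15, P2=0, P3=7, P4=0, P5=5, P6=2) → (P0=2, P1=18, P2=0, P3=9, P4=0, P5=6, P6=1)
step 7: fire t1:  (P0=2, P1=18, P2=0, P3=9, P4=0, P5=6, P6=1) → (P0=2, P1=21, P2=0, P3=11, P4=0, P5=7, P6=0)

(P0=2, P1=21, P2=0, P3=11, P4=0, P5=7, P6=0)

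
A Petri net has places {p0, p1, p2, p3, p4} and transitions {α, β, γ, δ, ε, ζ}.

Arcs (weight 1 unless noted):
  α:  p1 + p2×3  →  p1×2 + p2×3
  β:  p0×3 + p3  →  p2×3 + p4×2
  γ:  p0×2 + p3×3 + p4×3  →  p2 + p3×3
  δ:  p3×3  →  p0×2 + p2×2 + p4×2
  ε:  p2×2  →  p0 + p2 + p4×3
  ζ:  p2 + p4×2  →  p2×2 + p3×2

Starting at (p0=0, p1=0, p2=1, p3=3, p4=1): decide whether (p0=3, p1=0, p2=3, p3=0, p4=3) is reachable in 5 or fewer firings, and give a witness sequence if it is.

depth 0: 1 marking
depth 1: 2 markings reached so far
depth 2: 4 markings reached so far
depth 3: 6 markings reached so far
depth 4: 9 markings reached so far
depth 5: 15 markings reached so far
target is not among the 15 markings reachable within 5 steps

NO — not reachable within 5 firings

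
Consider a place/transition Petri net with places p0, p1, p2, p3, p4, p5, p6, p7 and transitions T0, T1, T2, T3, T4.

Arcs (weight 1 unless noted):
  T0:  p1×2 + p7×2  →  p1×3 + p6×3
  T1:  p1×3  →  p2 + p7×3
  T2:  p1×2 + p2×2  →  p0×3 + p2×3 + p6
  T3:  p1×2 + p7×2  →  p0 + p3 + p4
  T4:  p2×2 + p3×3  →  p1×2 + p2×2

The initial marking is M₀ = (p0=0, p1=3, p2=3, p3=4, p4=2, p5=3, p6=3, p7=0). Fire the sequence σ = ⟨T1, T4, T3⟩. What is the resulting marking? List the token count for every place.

(p0=1, p1=0, p2=4, p3=2, p4=3, p5=3, p6=3, p7=1)

step 1: fire T1:  (p0=0, p1=3, p2=3, p3=4, p4=2, p5=3, p6=3, p7=0) → (p0=0, p1=0, p2=4, p3=4, p4=2, p5=3, p6=3, p7=3)
step 2: fire T4:  (p0=0, p1=0, p2=4, p3=4, p4=2, p5=3, p6=3, p7=3) → (p0=0, p1=2, p2=4, p3=1, p4=2, p5=3, p6=3, p7=3)
step 3: fire T3:  (p0=0, p1=2, p2=4, p3=1, p4=2, p5=3, p6=3, p7=3) → (p0=1, p1=0, p2=4, p3=2, p4=3, p5=3, p6=3, p7=1)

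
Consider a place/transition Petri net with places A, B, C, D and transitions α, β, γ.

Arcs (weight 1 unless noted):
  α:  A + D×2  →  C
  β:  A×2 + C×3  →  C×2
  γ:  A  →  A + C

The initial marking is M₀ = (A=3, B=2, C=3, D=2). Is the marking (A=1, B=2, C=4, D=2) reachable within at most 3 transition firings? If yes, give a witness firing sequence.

step 1: fire β:  (A=3, B=2, C=3, D=2) → (A=1, B=2, C=2, D=2)
step 2: fire γ:  (A=1, B=2, C=2, D=2) → (A=1, B=2, C=3, D=2)
step 3: fire γ:  (A=1, B=2, C=3, D=2) → (A=1, B=2, C=4, D=2)

YES — reachable via ⟨β, γ, γ⟩ (3 firings)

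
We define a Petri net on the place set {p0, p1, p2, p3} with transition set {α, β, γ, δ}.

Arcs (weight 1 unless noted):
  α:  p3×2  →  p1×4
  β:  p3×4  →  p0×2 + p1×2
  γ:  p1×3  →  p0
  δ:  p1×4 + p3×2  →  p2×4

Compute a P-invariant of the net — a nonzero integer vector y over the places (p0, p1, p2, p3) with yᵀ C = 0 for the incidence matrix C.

Incidence matrix C (rows=places, cols=transitions):
        α    β    γ    δ
   p0   0    2    1    0
   p1   4    2   -3   -4
   p2   0    0    0    4
   p3  -2   -4    0   -2

Candidate y = [3, 1, 2, 2]; check y·C column-wise:
  col α: 3·0 + 1·4 + 2·0 + 2·-2 = 0
  col β: 3·2 + 1·2 + 2·0 + 2·-4 = 0
  col γ: 3·1 + 1·-3 + 2·0 + 2·0 = 0
  col δ: 3·0 + 1·-4 + 2·4 + 2·-2 = 0

y = (p0:3, p1:1, p2:2, p3:2)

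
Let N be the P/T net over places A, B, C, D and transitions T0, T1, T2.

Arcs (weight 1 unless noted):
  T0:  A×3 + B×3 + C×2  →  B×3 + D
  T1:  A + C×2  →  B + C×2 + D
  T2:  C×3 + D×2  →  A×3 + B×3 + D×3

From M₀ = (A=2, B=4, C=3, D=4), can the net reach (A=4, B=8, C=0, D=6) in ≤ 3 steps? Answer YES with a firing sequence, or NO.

YES — reachable via ⟨T1, T2⟩ (2 firings)

step 1: fire T1:  (A=2, B=4, C=3, D=4) → (A=1, B=5, C=3, D=5)
step 2: fire T2:  (A=1, B=5, C=3, D=5) → (A=4, B=8, C=0, D=6)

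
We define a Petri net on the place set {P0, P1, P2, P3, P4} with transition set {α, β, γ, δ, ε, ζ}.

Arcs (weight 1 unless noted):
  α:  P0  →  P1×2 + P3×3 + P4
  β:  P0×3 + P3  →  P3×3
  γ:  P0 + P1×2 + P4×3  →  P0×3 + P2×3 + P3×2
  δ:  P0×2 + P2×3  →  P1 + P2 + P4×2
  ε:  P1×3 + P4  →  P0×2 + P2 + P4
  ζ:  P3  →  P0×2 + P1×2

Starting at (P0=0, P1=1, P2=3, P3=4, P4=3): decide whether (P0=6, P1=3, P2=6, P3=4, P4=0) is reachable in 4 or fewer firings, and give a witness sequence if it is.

YES — reachable via ⟨ζ, γ, ζ⟩ (3 firings)

step 1: fire ζ:  (P0=0, P1=1, P2=3, P3=4, P4=3) → (P0=2, P1=3, P2=3, P3=3, P4=3)
step 2: fire γ:  (P0=2, P1=3, P2=3, P3=3, P4=3) → (P0=4, P1=1, P2=6, P3=5, P4=0)
step 3: fire ζ:  (P0=4, P1=1, P2=6, P3=5, P4=0) → (P0=6, P1=3, P2=6, P3=4, P4=0)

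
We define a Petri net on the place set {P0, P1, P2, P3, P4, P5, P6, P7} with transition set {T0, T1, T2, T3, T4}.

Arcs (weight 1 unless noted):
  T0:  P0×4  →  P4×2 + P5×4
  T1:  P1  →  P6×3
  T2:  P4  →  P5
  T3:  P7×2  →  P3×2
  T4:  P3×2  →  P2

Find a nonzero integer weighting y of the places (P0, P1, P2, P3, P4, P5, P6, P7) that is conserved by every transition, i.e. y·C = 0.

Incidence matrix C (rows=places, cols=transitions):
       T0   T1   T2   T3   T4
   P0  -4    0    0    0    0
   P1   0   -1    0    0    0
   P2   0    0    0    0    1
   P3   0    0    0    2   -2
   P4   2    0   -1    0    0
   P5   4    0    1    0    0
   P6   0    3    0    0    0
   P7   0    0    0   -2    0

Candidate y = [3, 0, 0, 0, 2, 2, 0, 0]; check y·C column-wise:
  col T0: 3·-4 + 2·2 + 2·4 = 0
  col T1: 3·0 + 0·-1 + 2·0 + 2·0 + 0·3 = 0
  col T2: 3·0 + 2·-1 + 2·1 = 0
  col T3: 3·0 + 0·2 + 2·0 + 2·0 + 0·-2 = 0
  col T4: 3·0 + 0·1 + 0·-2 + 2·0 + 2·0 = 0

y = (P0:3, P1:0, P2:0, P3:0, P4:2, P5:2, P6:0, P7:0)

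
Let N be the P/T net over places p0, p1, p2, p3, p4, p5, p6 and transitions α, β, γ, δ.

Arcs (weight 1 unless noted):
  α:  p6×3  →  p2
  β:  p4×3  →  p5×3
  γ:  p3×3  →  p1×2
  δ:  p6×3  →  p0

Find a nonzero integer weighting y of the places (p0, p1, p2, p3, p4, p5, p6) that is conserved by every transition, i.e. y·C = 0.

Incidence matrix C (rows=places, cols=transitions):
        α    β    γ    δ
   p0   0    0    0    1
   p1   0    0    2    0
   p2   1    0    0    0
   p3   0    0   -3    0
   p4   0   -3    0    0
   p5   0    3    0    0
   p6  -3    0    0   -3

Candidate y = [0, 3, 0, 2, 0, 0, 0]; check y·C column-wise:
  col α: 3·0 + 0·1 + 2·0 + 0·-3 = 0
  col β: 3·0 + 2·0 + 0·-3 + 0·3 = 0
  col γ: 3·2 + 2·-3 = 0
  col δ: 0·1 + 3·0 + 2·0 + 0·-3 = 0

y = (p0:0, p1:3, p2:0, p3:2, p4:0, p5:0, p6:0)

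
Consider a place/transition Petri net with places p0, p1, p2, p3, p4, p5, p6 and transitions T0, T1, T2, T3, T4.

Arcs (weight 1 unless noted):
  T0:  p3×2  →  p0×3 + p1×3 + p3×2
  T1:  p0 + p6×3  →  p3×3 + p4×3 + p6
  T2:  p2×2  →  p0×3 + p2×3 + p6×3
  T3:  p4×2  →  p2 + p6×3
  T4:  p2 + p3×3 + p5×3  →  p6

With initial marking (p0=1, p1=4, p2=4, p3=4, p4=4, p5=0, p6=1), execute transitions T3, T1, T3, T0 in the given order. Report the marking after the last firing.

(p0=3, p1=7, p2=6, p3=7, p4=3, p5=0, p6=5)

step 1: fire T3:  (p0=1, p1=4, p2=4, p3=4, p4=4, p5=0, p6=1) → (p0=1, p1=4, p2=5, p3=4, p4=2, p5=0, p6=4)
step 2: fire T1:  (p0=1, p1=4, p2=5, p3=4, p4=2, p5=0, p6=4) → (p0=0, p1=4, p2=5, p3=7, p4=5, p5=0, p6=2)
step 3: fire T3:  (p0=0, p1=4, p2=5, p3=7, p4=5, p5=0, p6=2) → (p0=0, p1=4, p2=6, p3=7, p4=3, p5=0, p6=5)
step 4: fire T0:  (p0=0, p1=4, p2=6, p3=7, p4=3, p5=0, p6=5) → (p0=3, p1=7, p2=6, p3=7, p4=3, p5=0, p6=5)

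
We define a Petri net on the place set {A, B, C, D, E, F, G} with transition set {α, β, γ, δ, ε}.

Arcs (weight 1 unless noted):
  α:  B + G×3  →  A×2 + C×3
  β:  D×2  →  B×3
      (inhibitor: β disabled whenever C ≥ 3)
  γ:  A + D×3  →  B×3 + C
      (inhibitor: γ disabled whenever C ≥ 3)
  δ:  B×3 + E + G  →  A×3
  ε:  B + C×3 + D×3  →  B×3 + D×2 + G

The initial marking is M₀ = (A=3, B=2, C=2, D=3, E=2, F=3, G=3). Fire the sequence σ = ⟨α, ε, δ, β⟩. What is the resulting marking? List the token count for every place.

(A=8, B=3, C=2, D=0, E=1, F=3, G=0)

step 1: fire α:  (A=3, B=2, C=2, D=3, E=2, F=3, G=3) → (A=5, B=1, C=5, D=3, E=2, F=3, G=0)
step 2: fire ε:  (A=5, B=1, C=5, D=3, E=2, F=3, G=0) → (A=5, B=3, C=2, D=2, E=2, F=3, G=1)
step 3: fire δ:  (A=5, B=3, C=2, D=2, E=2, F=3, G=1) → (A=8, B=0, C=2, D=2, E=1, F=3, G=0)
step 4: fire β:  (A=8, B=0, C=2, D=2, E=1, F=3, G=0) → (A=8, B=3, C=2, D=0, E=1, F=3, G=0)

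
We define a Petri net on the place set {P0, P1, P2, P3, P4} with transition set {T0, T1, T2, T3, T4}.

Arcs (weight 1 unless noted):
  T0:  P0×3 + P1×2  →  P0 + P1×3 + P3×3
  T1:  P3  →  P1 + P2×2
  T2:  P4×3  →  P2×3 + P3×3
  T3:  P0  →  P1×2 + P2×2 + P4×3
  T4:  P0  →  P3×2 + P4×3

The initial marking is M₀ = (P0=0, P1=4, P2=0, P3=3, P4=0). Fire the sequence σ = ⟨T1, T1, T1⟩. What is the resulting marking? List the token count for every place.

step 1: fire T1:  (P0=0, P1=4, P2=0, P3=3, P4=0) → (P0=0, P1=5, P2=2, P3=2, P4=0)
step 2: fire T1:  (P0=0, P1=5, P2=2, P3=2, P4=0) → (P0=0, P1=6, P2=4, P3=1, P4=0)
step 3: fire T1:  (P0=0, P1=6, P2=4, P3=1, P4=0) → (P0=0, P1=7, P2=6, P3=0, P4=0)

(P0=0, P1=7, P2=6, P3=0, P4=0)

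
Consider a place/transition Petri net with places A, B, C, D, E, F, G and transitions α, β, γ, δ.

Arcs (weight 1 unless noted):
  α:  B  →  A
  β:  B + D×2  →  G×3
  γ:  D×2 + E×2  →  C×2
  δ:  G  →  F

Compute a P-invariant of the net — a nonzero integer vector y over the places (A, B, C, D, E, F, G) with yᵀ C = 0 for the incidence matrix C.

y = (A:2, B:2, C:-1, D:-1, E:0, F:0, G:0)

Incidence matrix C (rows=places, cols=transitions):
        α    β    γ    δ
    A   1    0    0    0
    B  -1   -1    0    0
    C   0    0    2    0
    D   0   -2   -2    0
    E   0    0   -2    0
    F   0    0    0    1
    G   0    3    0   -1

Candidate y = [2, 2, -1, -1, 0, 0, 0]; check y·C column-wise:
  col α: 2·1 + 2·-1 + -1·0 + -1·0 = 0
  col β: 2·0 + 2·-1 + -1·0 + -1·-2 + 0·3 = 0
  col γ: 2·0 + 2·0 + -1·2 + -1·-2 + 0·-2 = 0
  col δ: 2·0 + 2·0 + -1·0 + -1·0 + 0·1 + 0·-1 = 0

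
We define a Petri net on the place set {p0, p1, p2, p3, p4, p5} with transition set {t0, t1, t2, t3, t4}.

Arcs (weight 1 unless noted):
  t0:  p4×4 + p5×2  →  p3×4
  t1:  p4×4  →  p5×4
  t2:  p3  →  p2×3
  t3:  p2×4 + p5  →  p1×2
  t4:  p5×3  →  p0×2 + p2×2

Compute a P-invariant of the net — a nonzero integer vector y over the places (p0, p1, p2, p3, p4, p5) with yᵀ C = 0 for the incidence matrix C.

Incidence matrix C (rows=places, cols=transitions):
       t0   t1   t2   t3   t4
   p0   0    0    0    0    2
   p1   0    0    0    2    0
   p2   0    0    3   -4    2
   p3   4    0   -1    0    0
   p4  -4   -4    0    0    0
   p5  -2    4    0   -1   -3

Candidate y = [2, 3, 1, 3, 2, 2]; check y·C column-wise:
  col t0: 2·0 + 3·0 + 1·0 + 3·4 + 2·-4 + 2·-2 = 0
  col t1: 2·0 + 3·0 + 1·0 + 3·0 + 2·-4 + 2·4 = 0
  col t2: 2·0 + 3·0 + 1·3 + 3·-1 + 2·0 + 2·0 = 0
  col t3: 2·0 + 3·2 + 1·-4 + 3·0 + 2·0 + 2·-1 = 0
  col t4: 2·2 + 3·0 + 1·2 + 3·0 + 2·0 + 2·-3 = 0

y = (p0:2, p1:3, p2:1, p3:3, p4:2, p5:2)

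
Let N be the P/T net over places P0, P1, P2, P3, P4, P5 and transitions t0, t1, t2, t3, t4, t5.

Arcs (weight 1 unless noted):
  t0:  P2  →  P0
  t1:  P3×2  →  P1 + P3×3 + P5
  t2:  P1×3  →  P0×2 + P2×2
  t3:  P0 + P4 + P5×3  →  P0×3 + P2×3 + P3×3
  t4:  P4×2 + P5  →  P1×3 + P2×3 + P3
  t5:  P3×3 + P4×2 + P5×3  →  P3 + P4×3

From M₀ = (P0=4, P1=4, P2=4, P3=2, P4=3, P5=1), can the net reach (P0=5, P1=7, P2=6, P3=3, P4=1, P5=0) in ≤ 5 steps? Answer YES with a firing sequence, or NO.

YES — reachable via ⟨t0, t4⟩ (2 firings)

step 1: fire t0:  (P0=4, P1=4, P2=4, P3=2, P4=3, P5=1) → (P0=5, P1=4, P2=3, P3=2, P4=3, P5=1)
step 2: fire t4:  (P0=5, P1=4, P2=3, P3=2, P4=3, P5=1) → (P0=5, P1=7, P2=6, P3=3, P4=1, P5=0)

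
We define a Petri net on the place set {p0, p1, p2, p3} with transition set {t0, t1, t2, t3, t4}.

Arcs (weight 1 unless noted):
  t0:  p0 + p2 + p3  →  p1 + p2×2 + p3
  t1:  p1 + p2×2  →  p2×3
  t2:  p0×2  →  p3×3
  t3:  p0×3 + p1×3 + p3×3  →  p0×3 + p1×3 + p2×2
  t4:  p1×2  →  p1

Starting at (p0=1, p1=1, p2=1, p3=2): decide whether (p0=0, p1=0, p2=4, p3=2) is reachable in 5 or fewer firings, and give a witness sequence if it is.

YES — reachable via ⟨t0, t1, t1⟩ (3 firings)

step 1: fire t0:  (p0=1, p1=1, p2=1, p3=2) → (p0=0, p1=2, p2=2, p3=2)
step 2: fire t1:  (p0=0, p1=2, p2=2, p3=2) → (p0=0, p1=1, p2=3, p3=2)
step 3: fire t1:  (p0=0, p1=1, p2=3, p3=2) → (p0=0, p1=0, p2=4, p3=2)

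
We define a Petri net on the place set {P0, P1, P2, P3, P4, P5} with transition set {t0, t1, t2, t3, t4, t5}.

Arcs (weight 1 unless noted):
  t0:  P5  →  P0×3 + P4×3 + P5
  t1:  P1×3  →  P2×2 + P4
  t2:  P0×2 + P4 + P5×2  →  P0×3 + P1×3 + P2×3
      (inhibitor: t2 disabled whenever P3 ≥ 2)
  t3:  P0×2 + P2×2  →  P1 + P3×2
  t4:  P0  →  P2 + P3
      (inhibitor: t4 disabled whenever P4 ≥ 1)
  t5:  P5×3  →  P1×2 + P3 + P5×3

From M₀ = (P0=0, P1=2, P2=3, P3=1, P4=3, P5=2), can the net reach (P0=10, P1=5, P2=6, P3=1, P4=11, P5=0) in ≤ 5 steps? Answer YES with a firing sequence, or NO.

step 1: fire t0:  (P0=0, P1=2, P2=3, P3=1, P4=3, P5=2) → (P0=3, P1=2, P2=3, P3=1, P4=6, P5=2)
step 2: fire t0:  (P0=3, P1=2, P2=3, P3=1, P4=6, P5=2) → (P0=6, P1=2, P2=3, P3=1, P4=9, P5=2)
step 3: fire t0:  (P0=6, P1=2, P2=3, P3=1, P4=9, P5=2) → (P0=9, P1=2, P2=3, P3=1, P4=12, P5=2)
step 4: fire t2:  (P0=9, P1=2, P2=3, P3=1, P4=12, P5=2) → (P0=10, P1=5, P2=6, P3=1, P4=11, P5=0)

YES — reachable via ⟨t0, t0, t0, t2⟩ (4 firings)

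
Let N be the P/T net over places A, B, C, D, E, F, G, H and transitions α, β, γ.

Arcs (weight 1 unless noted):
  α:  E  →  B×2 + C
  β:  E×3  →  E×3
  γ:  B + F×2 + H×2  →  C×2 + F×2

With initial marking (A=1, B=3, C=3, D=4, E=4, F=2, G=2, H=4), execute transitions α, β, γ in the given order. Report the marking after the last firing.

step 1: fire α:  (A=1, B=3, C=3, D=4, E=4, F=2, G=2, H=4) → (A=1, B=5, C=4, D=4, E=3, F=2, G=2, H=4)
step 2: fire β:  (A=1, B=5, C=4, D=4, E=3, F=2, G=2, H=4) → (A=1, B=5, C=4, D=4, E=3, F=2, G=2, H=4)
step 3: fire γ:  (A=1, B=5, C=4, D=4, E=3, F=2, G=2, H=4) → (A=1, B=4, C=6, D=4, E=3, F=2, G=2, H=2)

(A=1, B=4, C=6, D=4, E=3, F=2, G=2, H=2)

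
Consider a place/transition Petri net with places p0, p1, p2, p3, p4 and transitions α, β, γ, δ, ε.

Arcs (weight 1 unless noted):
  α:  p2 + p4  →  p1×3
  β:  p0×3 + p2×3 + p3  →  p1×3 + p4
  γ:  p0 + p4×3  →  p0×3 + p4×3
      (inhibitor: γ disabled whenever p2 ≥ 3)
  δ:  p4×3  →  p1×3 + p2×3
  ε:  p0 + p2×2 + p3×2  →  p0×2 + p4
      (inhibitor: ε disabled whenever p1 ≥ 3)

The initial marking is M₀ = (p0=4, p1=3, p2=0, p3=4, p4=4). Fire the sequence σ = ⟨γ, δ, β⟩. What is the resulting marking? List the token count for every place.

step 1: fire γ:  (p0=4, p1=3, p2=0, p3=4, p4=4) → (p0=6, p1=3, p2=0, p3=4, p4=4)
step 2: fire δ:  (p0=6, p1=3, p2=0, p3=4, p4=4) → (p0=6, p1=6, p2=3, p3=4, p4=1)
step 3: fire β:  (p0=6, p1=6, p2=3, p3=4, p4=1) → (p0=3, p1=9, p2=0, p3=3, p4=2)

(p0=3, p1=9, p2=0, p3=3, p4=2)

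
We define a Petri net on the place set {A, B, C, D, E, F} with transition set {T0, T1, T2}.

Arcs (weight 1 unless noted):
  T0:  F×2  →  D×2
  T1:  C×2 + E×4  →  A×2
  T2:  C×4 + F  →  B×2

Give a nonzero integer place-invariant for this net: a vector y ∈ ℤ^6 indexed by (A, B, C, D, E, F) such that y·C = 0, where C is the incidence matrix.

Incidence matrix C (rows=places, cols=transitions):
       T0   T1   T2
    A   0    2    0
    B   0    0    2
    C   0   -2   -4
    D   2    0    0
    E   0   -4    0
    F  -2    0   -1

Candidate y = [1, 2, 1, 0, 0, 0]; check y·C column-wise:
  col T0: 1·0 + 2·0 + 1·0 + 0·2 + 0·-2 = 0
  col T1: 1·2 + 2·0 + 1·-2 + 0·-4 = 0
  col T2: 1·0 + 2·2 + 1·-4 + 0·-1 = 0

y = (A:1, B:2, C:1, D:0, E:0, F:0)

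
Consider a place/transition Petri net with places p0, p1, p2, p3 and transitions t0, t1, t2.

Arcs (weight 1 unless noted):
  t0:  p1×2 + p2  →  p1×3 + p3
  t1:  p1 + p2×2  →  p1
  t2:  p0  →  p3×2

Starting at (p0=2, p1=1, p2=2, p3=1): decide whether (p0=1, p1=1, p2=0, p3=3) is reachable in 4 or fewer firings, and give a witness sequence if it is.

step 1: fire t1:  (p0=2, p1=1, p2=2, p3=1) → (p0=2, p1=1, p2=0, p3=1)
step 2: fire t2:  (p0=2, p1=1, p2=0, p3=1) → (p0=1, p1=1, p2=0, p3=3)

YES — reachable via ⟨t1, t2⟩ (2 firings)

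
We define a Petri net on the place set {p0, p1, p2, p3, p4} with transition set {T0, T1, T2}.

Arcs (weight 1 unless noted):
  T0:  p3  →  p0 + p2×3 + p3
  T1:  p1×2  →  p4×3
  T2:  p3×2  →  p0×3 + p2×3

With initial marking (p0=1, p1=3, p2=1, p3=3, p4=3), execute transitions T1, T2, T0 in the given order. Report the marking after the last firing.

step 1: fire T1:  (p0=1, p1=3, p2=1, p3=3, p4=3) → (p0=1, p1=1, p2=1, p3=3, p4=6)
step 2: fire T2:  (p0=1, p1=1, p2=1, p3=3, p4=6) → (p0=4, p1=1, p2=4, p3=1, p4=6)
step 3: fire T0:  (p0=4, p1=1, p2=4, p3=1, p4=6) → (p0=5, p1=1, p2=7, p3=1, p4=6)

(p0=5, p1=1, p2=7, p3=1, p4=6)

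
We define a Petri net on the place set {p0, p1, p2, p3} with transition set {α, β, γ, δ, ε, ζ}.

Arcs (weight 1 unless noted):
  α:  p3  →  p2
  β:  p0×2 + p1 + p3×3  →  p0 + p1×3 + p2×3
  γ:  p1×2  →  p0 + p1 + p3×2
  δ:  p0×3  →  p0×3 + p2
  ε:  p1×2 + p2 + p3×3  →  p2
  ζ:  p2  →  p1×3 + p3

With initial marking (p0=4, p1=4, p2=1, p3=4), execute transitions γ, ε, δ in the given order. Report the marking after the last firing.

step 1: fire γ:  (p0=4, p1=4, p2=1, p3=4) → (p0=5, p1=3, p2=1, p3=6)
step 2: fire ε:  (p0=5, p1=3, p2=1, p3=6) → (p0=5, p1=1, p2=1, p3=3)
step 3: fire δ:  (p0=5, p1=1, p2=1, p3=3) → (p0=5, p1=1, p2=2, p3=3)

(p0=5, p1=1, p2=2, p3=3)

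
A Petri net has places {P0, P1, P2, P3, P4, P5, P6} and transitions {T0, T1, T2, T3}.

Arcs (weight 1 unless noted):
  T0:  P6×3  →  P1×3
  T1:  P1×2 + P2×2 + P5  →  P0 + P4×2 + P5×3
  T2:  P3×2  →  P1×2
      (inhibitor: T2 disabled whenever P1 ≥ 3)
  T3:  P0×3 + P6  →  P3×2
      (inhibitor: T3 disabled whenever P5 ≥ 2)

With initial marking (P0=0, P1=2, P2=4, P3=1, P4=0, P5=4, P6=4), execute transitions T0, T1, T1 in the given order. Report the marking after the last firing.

step 1: fire T0:  (P0=0, P1=2, P2=4, P3=1, P4=0, P5=4, P6=4) → (P0=0, P1=5, P2=4, P3=1, P4=0, P5=4, P6=1)
step 2: fire T1:  (P0=0, P1=5, P2=4, P3=1, P4=0, P5=4, P6=1) → (P0=1, P1=3, P2=2, P3=1, P4=2, P5=6, P6=1)
step 3: fire T1:  (P0=1, P1=3, P2=2, P3=1, P4=2, P5=6, P6=1) → (P0=2, P1=1, P2=0, P3=1, P4=4, P5=8, P6=1)

(P0=2, P1=1, P2=0, P3=1, P4=4, P5=8, P6=1)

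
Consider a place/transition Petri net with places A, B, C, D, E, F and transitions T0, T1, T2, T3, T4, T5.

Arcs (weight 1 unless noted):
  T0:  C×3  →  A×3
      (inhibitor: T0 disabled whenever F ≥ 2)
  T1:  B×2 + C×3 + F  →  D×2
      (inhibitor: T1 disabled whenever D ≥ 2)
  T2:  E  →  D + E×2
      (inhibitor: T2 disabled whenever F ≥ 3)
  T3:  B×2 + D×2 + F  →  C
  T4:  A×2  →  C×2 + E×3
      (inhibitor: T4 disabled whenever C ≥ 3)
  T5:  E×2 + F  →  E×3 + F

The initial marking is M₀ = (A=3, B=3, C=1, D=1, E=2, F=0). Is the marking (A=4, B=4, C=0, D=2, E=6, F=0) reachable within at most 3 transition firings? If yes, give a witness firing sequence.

depth 0: 1 marking
depth 1: 3 markings reached so far
depth 2: 6 markings reached so far
depth 3: 10 markings reached so far
target is not among the 10 markings reachable within 3 steps

NO — not reachable within 3 firings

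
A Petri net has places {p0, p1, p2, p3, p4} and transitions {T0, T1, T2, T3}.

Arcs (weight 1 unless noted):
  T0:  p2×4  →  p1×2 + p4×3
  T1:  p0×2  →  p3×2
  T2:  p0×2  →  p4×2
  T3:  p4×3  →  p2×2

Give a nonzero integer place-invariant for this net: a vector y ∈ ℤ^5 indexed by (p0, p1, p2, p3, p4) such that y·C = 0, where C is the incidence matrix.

Incidence matrix C (rows=places, cols=transitions):
       T0   T1   T2   T3
   p0   0   -2   -2    0
   p1   2    0    0    0
   p2  -4    0    0    2
   p3   0    2    0    0
   p4   3    0    2   -3

Candidate y = [2, 3, 3, 2, 2]; check y·C column-wise:
  col T0: 2·0 + 3·2 + 3·-4 + 2·0 + 2·3 = 0
  col T1: 2·-2 + 3·0 + 3·0 + 2·2 + 2·0 = 0
  col T2: 2·-2 + 3·0 + 3·0 + 2·0 + 2·2 = 0
  col T3: 2·0 + 3·0 + 3·2 + 2·0 + 2·-3 = 0

y = (p0:2, p1:3, p2:3, p3:2, p4:2)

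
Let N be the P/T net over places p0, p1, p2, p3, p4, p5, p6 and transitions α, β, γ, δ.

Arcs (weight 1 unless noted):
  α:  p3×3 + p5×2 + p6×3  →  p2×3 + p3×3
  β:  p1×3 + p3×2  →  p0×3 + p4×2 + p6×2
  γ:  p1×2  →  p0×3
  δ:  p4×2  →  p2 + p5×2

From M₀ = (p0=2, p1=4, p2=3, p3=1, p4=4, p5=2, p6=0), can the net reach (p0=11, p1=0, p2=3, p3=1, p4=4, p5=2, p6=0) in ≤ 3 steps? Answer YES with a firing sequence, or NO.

NO — not reachable within 3 firings

depth 0: 1 marking
depth 1: 3 markings reached so far
depth 2: 6 markings reached so far
depth 3: 8 markings reached so far
target is not among the 8 markings reachable within 3 steps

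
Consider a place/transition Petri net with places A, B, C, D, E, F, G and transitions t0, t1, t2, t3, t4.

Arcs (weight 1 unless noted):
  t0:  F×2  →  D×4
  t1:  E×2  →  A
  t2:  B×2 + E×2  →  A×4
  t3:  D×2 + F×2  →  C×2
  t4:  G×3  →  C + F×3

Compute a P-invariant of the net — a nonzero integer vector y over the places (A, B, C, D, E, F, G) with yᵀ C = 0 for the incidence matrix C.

y = (A:2, B:3, C:0, D:0, E:1, F:0, G:0)

Incidence matrix C (rows=places, cols=transitions):
       t0   t1   t2   t3   t4
    A   0    1    4    0    0
    B   0    0   -2    0    0
    C   0    0    0    2    1
    D   4    0    0   -2    0
    E   0   -2   -2    0    0
    F  -2    0    0   -2    3
    G   0    0    0    0   -3

Candidate y = [2, 3, 0, 0, 1, 0, 0]; check y·C column-wise:
  col t0: 2·0 + 3·0 + 0·4 + 1·0 + 0·-2 = 0
  col t1: 2·1 + 3·0 + 1·-2 = 0
  col t2: 2·4 + 3·-2 + 1·-2 = 0
  col t3: 2·0 + 3·0 + 0·2 + 0·-2 + 1·0 + 0·-2 = 0
  col t4: 2·0 + 3·0 + 0·1 + 1·0 + 0·3 + 0·-3 = 0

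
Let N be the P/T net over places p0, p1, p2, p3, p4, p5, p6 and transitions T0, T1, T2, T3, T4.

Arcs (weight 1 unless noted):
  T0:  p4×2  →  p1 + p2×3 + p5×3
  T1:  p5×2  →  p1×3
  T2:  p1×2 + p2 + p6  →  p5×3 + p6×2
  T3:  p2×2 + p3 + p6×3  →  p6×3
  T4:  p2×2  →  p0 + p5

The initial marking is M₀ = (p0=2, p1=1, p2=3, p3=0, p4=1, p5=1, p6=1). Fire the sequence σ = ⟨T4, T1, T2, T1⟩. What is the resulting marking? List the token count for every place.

step 1: fire T4:  (p0=2, p1=1, p2=3, p3=0, p4=1, p5=1, p6=1) → (p0=3, p1=1, p2=1, p3=0, p4=1, p5=2, p6=1)
step 2: fire T1:  (p0=3, p1=1, p2=1, p3=0, p4=1, p5=2, p6=1) → (p0=3, p1=4, p2=1, p3=0, p4=1, p5=0, p6=1)
step 3: fire T2:  (p0=3, p1=4, p2=1, p3=0, p4=1, p5=0, p6=1) → (p0=3, p1=2, p2=0, p3=0, p4=1, p5=3, p6=2)
step 4: fire T1:  (p0=3, p1=2, p2=0, p3=0, p4=1, p5=3, p6=2) → (p0=3, p1=5, p2=0, p3=0, p4=1, p5=1, p6=2)

(p0=3, p1=5, p2=0, p3=0, p4=1, p5=1, p6=2)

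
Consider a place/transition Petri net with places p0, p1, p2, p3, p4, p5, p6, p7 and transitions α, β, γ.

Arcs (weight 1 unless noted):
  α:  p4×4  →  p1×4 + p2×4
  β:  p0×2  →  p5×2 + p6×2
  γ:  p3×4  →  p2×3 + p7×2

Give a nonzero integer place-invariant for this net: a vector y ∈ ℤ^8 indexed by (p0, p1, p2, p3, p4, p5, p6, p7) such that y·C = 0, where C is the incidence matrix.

Incidence matrix C (rows=places, cols=transitions):
        α    β    γ
   p0   0   -2    0
   p1   4    0    0
   p2   4    0    3
   p3   0    0   -4
   p4  -4    0    0
   p5   0    2    0
   p6   0    2    0
   p7   0    0    2

Candidate y = [0, 4, -4, -3, 0, 0, 0, 0]; check y·C column-wise:
  col α: 4·4 + -4·4 + -3·0 + 0·-4 = 0
  col β: 0·-2 + 4·0 + -4·0 + -3·0 + 0·2 + 0·2 = 0
  col γ: 4·0 + -4·3 + -3·-4 + 0·2 = 0

y = (p0:0, p1:4, p2:-4, p3:-3, p4:0, p5:0, p6:0, p7:0)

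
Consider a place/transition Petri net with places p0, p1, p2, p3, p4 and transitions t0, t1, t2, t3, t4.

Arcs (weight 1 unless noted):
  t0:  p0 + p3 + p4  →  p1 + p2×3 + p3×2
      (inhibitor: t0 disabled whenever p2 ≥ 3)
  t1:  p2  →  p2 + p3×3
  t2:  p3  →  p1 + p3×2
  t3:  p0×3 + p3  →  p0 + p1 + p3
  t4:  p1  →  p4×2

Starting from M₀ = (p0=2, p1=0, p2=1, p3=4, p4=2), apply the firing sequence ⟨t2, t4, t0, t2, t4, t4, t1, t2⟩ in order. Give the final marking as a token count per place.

(p0=1, p1=1, p2=4, p3=11, p4=7)

step 1: fire t2:  (p0=2, p1=0, p2=1, p3=4, p4=2) → (p0=2, p1=1, p2=1, p3=5, p4=2)
step 2: fire t4:  (p0=2, p1=1, p2=1, p3=5, p4=2) → (p0=2, p1=0, p2=1, p3=5, p4=4)
step 3: fire t0:  (p0=2, p1=0, p2=1, p3=5, p4=4) → (p0=1, p1=1, p2=4, p3=6, p4=3)
step 4: fire t2:  (p0=1, p1=1, p2=4, p3=6, p4=3) → (p0=1, p1=2, p2=4, p3=7, p4=3)
step 5: fire t4:  (p0=1, p1=2, p2=4, p3=7, p4=3) → (p0=1, p1=1, p2=4, p3=7, p4=5)
step 6: fire t4:  (p0=1, p1=1, p2=4, p3=7, p4=5) → (p0=1, p1=0, p2=4, p3=7, p4=7)
step 7: fire t1:  (p0=1, p1=0, p2=4, p3=7, p4=7) → (p0=1, p1=0, p2=4, p3=10, p4=7)
step 8: fire t2:  (p0=1, p1=0, p2=4, p3=10, p4=7) → (p0=1, p1=1, p2=4, p3=11, p4=7)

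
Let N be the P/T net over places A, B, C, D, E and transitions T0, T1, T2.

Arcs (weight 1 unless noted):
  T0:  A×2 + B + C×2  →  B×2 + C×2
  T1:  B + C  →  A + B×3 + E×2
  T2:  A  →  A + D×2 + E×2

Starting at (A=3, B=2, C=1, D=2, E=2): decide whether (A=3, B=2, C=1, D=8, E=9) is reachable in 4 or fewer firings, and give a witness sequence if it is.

depth 0: 1 marking
depth 1: 3 markings reached so far
depth 2: 5 markings reached so far
depth 3: 7 markings reached so far
depth 4: 9 markings reached so far
target is not among the 9 markings reachable within 4 steps

NO — not reachable within 4 firings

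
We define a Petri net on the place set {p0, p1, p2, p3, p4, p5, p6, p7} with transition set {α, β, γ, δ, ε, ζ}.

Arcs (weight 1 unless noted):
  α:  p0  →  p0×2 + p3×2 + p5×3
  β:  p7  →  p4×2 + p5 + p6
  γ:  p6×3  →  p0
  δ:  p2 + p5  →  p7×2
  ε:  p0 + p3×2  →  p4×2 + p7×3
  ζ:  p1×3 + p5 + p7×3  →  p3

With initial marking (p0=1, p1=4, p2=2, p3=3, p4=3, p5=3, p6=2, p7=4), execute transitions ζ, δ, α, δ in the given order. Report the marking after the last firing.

step 1: fire ζ:  (p0=1, p1=4, p2=2, p3=3, p4=3, p5=3, p6=2, p7=4) → (p0=1, p1=1, p2=2, p3=4, p4=3, p5=2, p6=2, p7=1)
step 2: fire δ:  (p0=1, p1=1, p2=2, p3=4, p4=3, p5=2, p6=2, p7=1) → (p0=1, p1=1, p2=1, p3=4, p4=3, p5=1, p6=2, p7=3)
step 3: fire α:  (p0=1, p1=1, p2=1, p3=4, p4=3, p5=1, p6=2, p7=3) → (p0=2, p1=1, p2=1, p3=6, p4=3, p5=4, p6=2, p7=3)
step 4: fire δ:  (p0=2, p1=1, p2=1, p3=6, p4=3, p5=4, p6=2, p7=3) → (p0=2, p1=1, p2=0, p3=6, p4=3, p5=3, p6=2, p7=5)

(p0=2, p1=1, p2=0, p3=6, p4=3, p5=3, p6=2, p7=5)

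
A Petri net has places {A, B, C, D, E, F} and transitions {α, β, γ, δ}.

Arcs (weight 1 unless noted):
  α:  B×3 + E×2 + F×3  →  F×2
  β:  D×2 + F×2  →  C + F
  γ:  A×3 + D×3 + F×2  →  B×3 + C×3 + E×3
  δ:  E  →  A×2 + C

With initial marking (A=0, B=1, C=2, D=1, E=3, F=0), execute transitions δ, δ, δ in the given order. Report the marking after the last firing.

(A=6, B=1, C=5, D=1, E=0, F=0)

step 1: fire δ:  (A=0, B=1, C=2, D=1, E=3, F=0) → (A=2, B=1, C=3, D=1, E=2, F=0)
step 2: fire δ:  (A=2, B=1, C=3, D=1, E=2, F=0) → (A=4, B=1, C=4, D=1, E=1, F=0)
step 3: fire δ:  (A=4, B=1, C=4, D=1, E=1, F=0) → (A=6, B=1, C=5, D=1, E=0, F=0)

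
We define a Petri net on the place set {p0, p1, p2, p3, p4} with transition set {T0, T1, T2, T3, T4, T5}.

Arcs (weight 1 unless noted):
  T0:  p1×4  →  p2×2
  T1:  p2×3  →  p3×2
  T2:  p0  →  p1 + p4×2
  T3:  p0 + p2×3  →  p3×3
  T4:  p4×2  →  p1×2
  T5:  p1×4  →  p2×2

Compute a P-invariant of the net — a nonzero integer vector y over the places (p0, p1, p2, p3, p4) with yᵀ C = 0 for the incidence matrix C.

y = (p0:3, p1:1, p2:2, p3:3, p4:1)

Incidence matrix C (rows=places, cols=transitions):
       T0   T1   T2   T3   T4   T5
   p0   0    0   -1   -1    0    0
   p1  -4    0    1    0    2   -4
   p2   2   -3    0   -3    0    2
   p3   0    2    0    3    0    0
   p4   0    0    2    0   -2    0

Candidate y = [3, 1, 2, 3, 1]; check y·C column-wise:
  col T0: 3·0 + 1·-4 + 2·2 + 3·0 + 1·0 = 0
  col T1: 3·0 + 1·0 + 2·-3 + 3·2 + 1·0 = 0
  col T2: 3·-1 + 1·1 + 2·0 + 3·0 + 1·2 = 0
  col T3: 3·-1 + 1·0 + 2·-3 + 3·3 + 1·0 = 0
  col T4: 3·0 + 1·2 + 2·0 + 3·0 + 1·-2 = 0
  col T5: 3·0 + 1·-4 + 2·2 + 3·0 + 1·0 = 0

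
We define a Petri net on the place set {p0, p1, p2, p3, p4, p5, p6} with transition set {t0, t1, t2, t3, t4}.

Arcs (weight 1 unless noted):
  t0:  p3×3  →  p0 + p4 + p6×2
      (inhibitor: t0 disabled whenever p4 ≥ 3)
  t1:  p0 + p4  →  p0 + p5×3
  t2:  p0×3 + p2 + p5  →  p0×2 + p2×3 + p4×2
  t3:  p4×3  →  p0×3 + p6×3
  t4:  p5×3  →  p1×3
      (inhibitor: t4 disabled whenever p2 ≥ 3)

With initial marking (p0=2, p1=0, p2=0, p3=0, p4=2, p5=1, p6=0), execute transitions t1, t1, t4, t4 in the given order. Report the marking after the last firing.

step 1: fire t1:  (p0=2, p1=0, p2=0, p3=0, p4=2, p5=1, p6=0) → (p0=2, p1=0, p2=0, p3=0, p4=1, p5=4, p6=0)
step 2: fire t1:  (p0=2, p1=0, p2=0, p3=0, p4=1, p5=4, p6=0) → (p0=2, p1=0, p2=0, p3=0, p4=0, p5=7, p6=0)
step 3: fire t4:  (p0=2, p1=0, p2=0, p3=0, p4=0, p5=7, p6=0) → (p0=2, p1=3, p2=0, p3=0, p4=0, p5=4, p6=0)
step 4: fire t4:  (p0=2, p1=3, p2=0, p3=0, p4=0, p5=4, p6=0) → (p0=2, p1=6, p2=0, p3=0, p4=0, p5=1, p6=0)

(p0=2, p1=6, p2=0, p3=0, p4=0, p5=1, p6=0)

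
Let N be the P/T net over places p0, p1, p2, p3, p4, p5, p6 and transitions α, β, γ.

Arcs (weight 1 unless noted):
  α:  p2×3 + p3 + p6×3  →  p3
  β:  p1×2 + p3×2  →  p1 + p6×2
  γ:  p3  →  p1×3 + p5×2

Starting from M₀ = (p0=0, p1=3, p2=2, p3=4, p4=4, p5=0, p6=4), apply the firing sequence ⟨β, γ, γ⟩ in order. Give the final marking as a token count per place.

step 1: fire β:  (p0=0, p1=3, p2=2, p3=4, p4=4, p5=0, p6=4) → (p0=0, p1=2, p2=2, p3=2, p4=4, p5=0, p6=6)
step 2: fire γ:  (p0=0, p1=2, p2=2, p3=2, p4=4, p5=0, p6=6) → (p0=0, p1=5, p2=2, p3=1, p4=4, p5=2, p6=6)
step 3: fire γ:  (p0=0, p1=5, p2=2, p3=1, p4=4, p5=2, p6=6) → (p0=0, p1=8, p2=2, p3=0, p4=4, p5=4, p6=6)

(p0=0, p1=8, p2=2, p3=0, p4=4, p5=4, p6=6)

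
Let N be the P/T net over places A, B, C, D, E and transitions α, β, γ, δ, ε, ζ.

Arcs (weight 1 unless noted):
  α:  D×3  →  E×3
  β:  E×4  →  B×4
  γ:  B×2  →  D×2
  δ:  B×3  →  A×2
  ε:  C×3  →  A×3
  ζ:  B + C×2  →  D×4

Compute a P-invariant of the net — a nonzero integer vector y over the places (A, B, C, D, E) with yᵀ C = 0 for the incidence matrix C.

y = (A:3, B:2, C:3, D:2, E:2)

Incidence matrix C (rows=places, cols=transitions):
        α    β    γ    δ    ε    ζ
    A   0    0    0    2    3    0
    B   0    4   -2   -3    0   -1
    C   0    0    0    0   -3   -2
    D  -3    0    2    0    0    4
    E   3   -4    0    0    0    0

Candidate y = [3, 2, 3, 2, 2]; check y·C column-wise:
  col α: 3·0 + 2·0 + 3·0 + 2·-3 + 2·3 = 0
  col β: 3·0 + 2·4 + 3·0 + 2·0 + 2·-4 = 0
  col γ: 3·0 + 2·-2 + 3·0 + 2·2 + 2·0 = 0
  col δ: 3·2 + 2·-3 + 3·0 + 2·0 + 2·0 = 0
  col ε: 3·3 + 2·0 + 3·-3 + 2·0 + 2·0 = 0
  col ζ: 3·0 + 2·-1 + 3·-2 + 2·4 + 2·0 = 0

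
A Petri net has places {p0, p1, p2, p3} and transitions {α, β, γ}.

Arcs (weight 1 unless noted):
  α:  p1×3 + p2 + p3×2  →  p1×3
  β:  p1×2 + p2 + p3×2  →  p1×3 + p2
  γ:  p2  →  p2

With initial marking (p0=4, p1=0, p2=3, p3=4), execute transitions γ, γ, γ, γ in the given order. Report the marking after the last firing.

step 1: fire γ:  (p0=4, p1=0, p2=3, p3=4) → (p0=4, p1=0, p2=3, p3=4)
step 2: fire γ:  (p0=4, p1=0, p2=3, p3=4) → (p0=4, p1=0, p2=3, p3=4)
step 3: fire γ:  (p0=4, p1=0, p2=3, p3=4) → (p0=4, p1=0, p2=3, p3=4)
step 4: fire γ:  (p0=4, p1=0, p2=3, p3=4) → (p0=4, p1=0, p2=3, p3=4)

(p0=4, p1=0, p2=3, p3=4)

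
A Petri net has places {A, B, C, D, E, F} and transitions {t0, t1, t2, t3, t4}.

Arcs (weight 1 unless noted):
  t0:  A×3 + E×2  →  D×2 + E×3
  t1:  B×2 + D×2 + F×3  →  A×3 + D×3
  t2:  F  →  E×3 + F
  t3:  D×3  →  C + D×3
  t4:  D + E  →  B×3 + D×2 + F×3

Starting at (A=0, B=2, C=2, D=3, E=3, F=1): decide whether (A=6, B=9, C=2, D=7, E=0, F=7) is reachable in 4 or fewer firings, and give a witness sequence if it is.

depth 0: 1 marking
depth 1: 4 markings reached so far
depth 2: 11 markings reached so far
depth 3: 25 markings reached so far
depth 4: 49 markings reached so far
target is not among the 49 markings reachable within 4 steps

NO — not reachable within 4 firings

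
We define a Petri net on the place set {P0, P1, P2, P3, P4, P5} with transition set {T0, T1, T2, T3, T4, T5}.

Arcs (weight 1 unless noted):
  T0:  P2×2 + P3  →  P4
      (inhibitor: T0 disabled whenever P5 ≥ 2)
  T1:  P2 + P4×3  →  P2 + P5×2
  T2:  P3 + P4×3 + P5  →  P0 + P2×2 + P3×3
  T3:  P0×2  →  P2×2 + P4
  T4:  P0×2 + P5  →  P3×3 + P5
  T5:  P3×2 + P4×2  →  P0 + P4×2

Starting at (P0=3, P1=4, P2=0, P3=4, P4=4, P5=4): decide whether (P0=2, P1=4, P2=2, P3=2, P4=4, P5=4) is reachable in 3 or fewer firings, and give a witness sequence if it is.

NO — not reachable within 3 firings

depth 0: 1 marking
depth 1: 5 markings reached so far
depth 2: 12 markings reached so far
depth 3: 23 markings reached so far
target is not among the 23 markings reachable within 3 steps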